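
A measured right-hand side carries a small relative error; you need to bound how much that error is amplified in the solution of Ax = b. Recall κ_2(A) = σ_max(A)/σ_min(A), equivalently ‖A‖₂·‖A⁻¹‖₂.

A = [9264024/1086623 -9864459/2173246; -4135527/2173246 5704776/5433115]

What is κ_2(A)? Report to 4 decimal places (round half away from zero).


M = AᵀA = [12611230929/165272708 -8407376208/206590885; -8407376208/206590885 89682844977/4131817700]. tr(M)=11910694653/121524050, det(M)=96059601/972192400
solving λ² − 11910694653/121524050·λ + 96059601/972192400 = 0 gives λ = 9801/100, 9801/9721924
κ_2(A) = √(λ_max/λ_min) = √((9801/100) / (9801/9721924)) = 311.8000

311.8000


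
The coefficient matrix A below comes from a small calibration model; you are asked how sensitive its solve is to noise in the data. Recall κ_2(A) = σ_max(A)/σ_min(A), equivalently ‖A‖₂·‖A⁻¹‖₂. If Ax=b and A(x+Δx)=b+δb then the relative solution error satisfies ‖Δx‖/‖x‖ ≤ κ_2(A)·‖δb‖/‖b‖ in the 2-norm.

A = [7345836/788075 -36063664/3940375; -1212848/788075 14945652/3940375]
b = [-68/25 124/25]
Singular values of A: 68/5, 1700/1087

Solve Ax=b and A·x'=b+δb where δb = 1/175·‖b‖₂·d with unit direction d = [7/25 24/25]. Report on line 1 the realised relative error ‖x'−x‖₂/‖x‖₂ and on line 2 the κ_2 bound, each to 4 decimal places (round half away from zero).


largest singular value 68/5, smallest 1700/1087
κ = σ_max/σ_min = (68/5)/(1700/1087) = 8.6960
perturbation bound = 8.6960·1/175 = 0.0497
solve Ax = b  →  x = [1.6492 1.9769]
2-norm of b is 5.6569; of x, 2.5745
re-solving with b+δb shifts x by Δx of norm 0.0207
relative error = 0.0080
so the bound overstates the realised error by a factor of ≈ 6.1895 (computed from the unrounded values)

0.0080
0.0497


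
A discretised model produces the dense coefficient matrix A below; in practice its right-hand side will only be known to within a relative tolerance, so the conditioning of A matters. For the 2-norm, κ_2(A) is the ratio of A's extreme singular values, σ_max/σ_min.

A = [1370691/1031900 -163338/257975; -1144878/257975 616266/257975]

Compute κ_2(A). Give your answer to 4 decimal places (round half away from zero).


75.8750

AᵀA = [36561158361/1703708176 -2436866775/212963522; -2436866775/212963522 650340936/106481761]; tr = 162514233/5895184, det = 194481/1473796
eigenvalues of AᵀA: λ = (tr ± √(tr²−4·det))/2 = 441/16, 1764/368449
κ_2(A) = √(λ_max/λ_min) = √((441/16) / (1764/368449)) = 75.8750


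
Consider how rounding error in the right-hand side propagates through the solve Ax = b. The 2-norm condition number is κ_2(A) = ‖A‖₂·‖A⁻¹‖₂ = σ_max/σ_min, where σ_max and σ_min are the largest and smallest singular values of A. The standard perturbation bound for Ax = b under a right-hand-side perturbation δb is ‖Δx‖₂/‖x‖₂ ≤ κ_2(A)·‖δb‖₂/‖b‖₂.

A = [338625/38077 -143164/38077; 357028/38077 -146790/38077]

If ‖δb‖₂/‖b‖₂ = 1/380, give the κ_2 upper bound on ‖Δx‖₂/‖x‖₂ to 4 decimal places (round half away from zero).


0.5316

AᵀA = [287914249/1723969 -119960820/1723969; -119960820/1723969 49991956/1723969]; tr = 1999445/10201, det = 9604/10201
solving λ² − 1999445/10201·λ + 9604/10201 = 0 gives λ = 196, 49/10201
κ_2(A) = √(λ_max/λ_min) = √(196 / (49/10201)) = 202.0000
bound on ‖Δx‖/‖x‖: κ·ε = 202.0000·1/380 = 0.5316


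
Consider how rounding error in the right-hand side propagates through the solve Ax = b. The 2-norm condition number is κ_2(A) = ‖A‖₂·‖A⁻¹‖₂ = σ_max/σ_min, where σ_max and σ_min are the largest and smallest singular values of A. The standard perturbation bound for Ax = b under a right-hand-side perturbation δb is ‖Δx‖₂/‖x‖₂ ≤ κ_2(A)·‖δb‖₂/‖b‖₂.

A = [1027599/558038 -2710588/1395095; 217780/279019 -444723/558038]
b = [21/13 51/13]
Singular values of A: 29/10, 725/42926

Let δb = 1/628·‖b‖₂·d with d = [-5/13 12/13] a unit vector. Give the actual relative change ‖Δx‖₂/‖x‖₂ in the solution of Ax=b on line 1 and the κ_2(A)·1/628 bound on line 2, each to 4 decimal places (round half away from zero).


0.0023
0.2734

σ_max = 29/10, σ_min = 725/42926
condition number: (29/10) ÷ (725/42926) = 171.7040
bound on ‖Δx‖/‖x‖: κ·ε = 171.7040·1/628 = 0.2734
solve Ax = b  →  x = [129.3383 121.7508]
2-norm of b is 4.2426; of x, 177.6278
δb = ε·‖b‖·d = [-0.0026 0.0062]; solving A·Δx = δb gives ‖Δx‖ = 0.4000
relative error = 0.0023
so the bound overstates the realised error by a factor of ≈ 121.4151 (computed from the unrounded values)


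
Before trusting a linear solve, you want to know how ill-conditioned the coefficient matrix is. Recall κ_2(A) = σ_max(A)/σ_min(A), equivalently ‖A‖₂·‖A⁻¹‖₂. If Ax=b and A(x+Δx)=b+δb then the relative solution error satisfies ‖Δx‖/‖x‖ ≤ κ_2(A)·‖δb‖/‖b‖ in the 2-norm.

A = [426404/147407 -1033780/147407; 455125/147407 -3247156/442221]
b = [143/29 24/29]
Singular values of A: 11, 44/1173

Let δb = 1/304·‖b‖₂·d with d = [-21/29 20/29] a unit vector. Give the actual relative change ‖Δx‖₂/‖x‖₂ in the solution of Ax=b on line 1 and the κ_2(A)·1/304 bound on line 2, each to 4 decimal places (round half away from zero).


σ_max = 11, σ_min = 44/1173
κ = σ_max/σ_min = 11/(44/1173) = 293.2500
κ_2(A)·‖δb‖/‖b‖ = 0.9646
solve Ax = b  →  x = [-73.6853 -31.0962]
‖b‖ = 5.0000, ‖x‖ = 79.9781
with δb = [-0.0119 0.0113], A·Δx = δb → ‖Δx‖ = 0.4385
realised ‖Δx‖/‖x‖ = 0.0055
tightness: 0.0055 against a bound of 0.9646 (unrounded ratio ≈ 0.0057)

0.0055
0.9646


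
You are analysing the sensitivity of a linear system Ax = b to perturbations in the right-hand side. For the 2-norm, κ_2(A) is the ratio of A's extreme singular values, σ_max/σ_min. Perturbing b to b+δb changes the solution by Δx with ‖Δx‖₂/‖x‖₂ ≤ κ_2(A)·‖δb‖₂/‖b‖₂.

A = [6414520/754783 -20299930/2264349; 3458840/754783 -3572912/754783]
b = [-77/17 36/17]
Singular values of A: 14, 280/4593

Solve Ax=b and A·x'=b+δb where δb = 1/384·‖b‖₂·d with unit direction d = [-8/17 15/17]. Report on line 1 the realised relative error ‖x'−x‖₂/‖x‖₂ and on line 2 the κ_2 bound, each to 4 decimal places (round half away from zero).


0.0033
0.5980

from the listed singular values, σ₁ = 14, σ_n = 280/4593
κ_2(A) = 14 / (280/4593) = 229.6500
bound on ‖Δx‖/‖x‖: κ·ε = 229.6500·1/384 = 0.5980
solve Ax = b  →  x = [47.3660 45.4064]
‖b‖₂ = 5.0000 and ‖x‖₂ = 65.6146
δb = ε·‖b‖·d = [-0.0061 0.0115]; solving A·Δx = δb gives ‖Δx‖ = 0.2136
dividing the unrounded norms, ‖Δx‖/‖x‖ = 0.0033
tightness: 0.0033 against a bound of 0.5980 (unrounded ratio ≈ 0.0054)


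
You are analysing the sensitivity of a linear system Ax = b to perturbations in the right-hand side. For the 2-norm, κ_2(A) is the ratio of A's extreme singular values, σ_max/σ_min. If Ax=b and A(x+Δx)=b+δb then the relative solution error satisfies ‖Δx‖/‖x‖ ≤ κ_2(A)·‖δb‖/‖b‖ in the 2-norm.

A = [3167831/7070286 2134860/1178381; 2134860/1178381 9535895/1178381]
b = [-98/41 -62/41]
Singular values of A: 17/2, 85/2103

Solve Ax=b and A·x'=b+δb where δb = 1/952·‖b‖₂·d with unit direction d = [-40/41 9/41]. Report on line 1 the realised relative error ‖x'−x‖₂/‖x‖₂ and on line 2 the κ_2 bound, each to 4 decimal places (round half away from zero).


from the listed singular values, σ₁ = 17/2, σ_n = 85/2103
κ_2(A) = (17/2) / (85/2103) = 210.3000
worst-case relative error ≤ 210.3000 × 1/952 = 0.2209
solve Ax = b  →  x = [-48.3271 10.6324]
‖b‖ = 2.8284, ‖x‖ = 49.4829
δb = ε·‖b‖·d = [-0.0029 0.0007]; solving A·Δx = δb gives ‖Δx‖ = 0.0735
dividing the unrounded norms, ‖Δx‖/‖x‖ = 0.0015
so the bound overstates the realised error by a factor of ≈ 148.7062 (computed from the unrounded values)

0.0015
0.2209


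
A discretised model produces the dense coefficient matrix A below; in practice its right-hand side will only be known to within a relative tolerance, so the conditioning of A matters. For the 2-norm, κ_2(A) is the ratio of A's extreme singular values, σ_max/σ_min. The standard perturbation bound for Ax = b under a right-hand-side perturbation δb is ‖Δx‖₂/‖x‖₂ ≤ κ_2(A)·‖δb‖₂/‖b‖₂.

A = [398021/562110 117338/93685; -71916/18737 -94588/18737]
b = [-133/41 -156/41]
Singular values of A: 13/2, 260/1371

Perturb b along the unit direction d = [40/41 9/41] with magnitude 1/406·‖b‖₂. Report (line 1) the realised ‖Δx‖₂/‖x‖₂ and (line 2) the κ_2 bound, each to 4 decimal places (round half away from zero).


largest singular value 13/2, smallest 260/1371
κ = σ_max/σ_min = (13/2)/(260/1371) = 34.2750
perturbation bound = 34.2750·1/406 = 0.0844
solve Ax = b  →  x = [17.1508 -12.2862]
‖b‖ = 5.0000, ‖x‖ = 21.0974
δb = ε·‖b‖·d = [0.0120 0.0027]; solving A·Δx = δb gives ‖Δx‖ = 0.0649
realised ‖Δx‖/‖x‖ = 0.0031
realised/bound (from unrounded values) ≈ 0.0365

0.0031
0.0844


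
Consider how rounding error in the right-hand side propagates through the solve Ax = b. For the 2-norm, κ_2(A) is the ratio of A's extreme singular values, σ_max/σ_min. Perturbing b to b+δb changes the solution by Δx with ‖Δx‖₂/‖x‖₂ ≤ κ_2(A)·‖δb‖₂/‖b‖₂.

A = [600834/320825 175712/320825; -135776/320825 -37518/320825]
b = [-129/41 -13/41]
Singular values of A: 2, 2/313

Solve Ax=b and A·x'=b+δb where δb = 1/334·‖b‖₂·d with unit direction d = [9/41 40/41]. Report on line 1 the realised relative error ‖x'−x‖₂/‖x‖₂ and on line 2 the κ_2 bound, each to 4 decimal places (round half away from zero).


0.0095
0.9371

largest singular value 2, smallest 2/313
κ_2(A) = 2 / (2/313) = 313.0000
worst-case relative error ≤ 313.0000 × 1/334 = 0.9371
solve Ax = b  →  x = [42.3800 -150.6600]
2-norm of b is 3.1623; of x, 156.5072
δb = ε·‖b‖·d = [0.0021 0.0092]; solving A·Δx = δb gives ‖Δx‖ = 1.4817
dividing the unrounded norms, ‖Δx‖/‖x‖ = 0.0095
tightness: 0.0095 against a bound of 0.9371 (unrounded ratio ≈ 0.0101)


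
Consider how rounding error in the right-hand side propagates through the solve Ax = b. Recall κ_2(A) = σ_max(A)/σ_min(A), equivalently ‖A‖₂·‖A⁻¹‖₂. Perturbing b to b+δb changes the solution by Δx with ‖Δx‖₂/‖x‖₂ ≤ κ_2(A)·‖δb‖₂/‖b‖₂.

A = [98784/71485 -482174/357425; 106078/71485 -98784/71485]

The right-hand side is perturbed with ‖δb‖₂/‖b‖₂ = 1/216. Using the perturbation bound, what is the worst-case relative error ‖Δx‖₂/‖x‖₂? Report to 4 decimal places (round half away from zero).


M = AᵀA = [4996628/1215245 -118935936/30381125; -118935936/30381125 566526436/151905625]. tr(M)=1416296/180625, det(M)=38416/4515625
λ_max, λ_min = (1416296/180625 ± √2004784137216/32625390625)/2 = 196/25, 196/180625
so κ_2 = √((196/25) / (196/180625)) = 85.0000
perturbation bound = 85.0000·1/216 = 0.3935

0.3935


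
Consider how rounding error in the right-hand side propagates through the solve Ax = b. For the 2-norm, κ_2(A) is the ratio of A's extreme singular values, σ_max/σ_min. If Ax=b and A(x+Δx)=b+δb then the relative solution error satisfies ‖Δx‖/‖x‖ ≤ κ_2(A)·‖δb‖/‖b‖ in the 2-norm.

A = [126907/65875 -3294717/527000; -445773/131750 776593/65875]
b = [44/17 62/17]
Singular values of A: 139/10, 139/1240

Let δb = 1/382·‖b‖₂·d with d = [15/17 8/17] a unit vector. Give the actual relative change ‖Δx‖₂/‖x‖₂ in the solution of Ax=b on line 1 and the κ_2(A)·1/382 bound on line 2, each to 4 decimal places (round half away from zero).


0.0029
0.3246

σ_max = 139/10, σ_min = 139/1240
condition number: (139/10) ÷ (139/1240) = 124.0000
κ_2(A)·‖δb‖/‖b‖ = 0.3246
solve Ax = b  →  x = [34.2158 10.1295]
‖b‖₂ = 4.4721 and ‖x‖₂ = 35.6837
δb = ε·‖b‖·d = [0.0103 0.0055]; solving A·Δx = δb gives ‖Δx‖ = 0.1044
relative error = 0.0029
realised/bound (from unrounded values) ≈ 0.0090


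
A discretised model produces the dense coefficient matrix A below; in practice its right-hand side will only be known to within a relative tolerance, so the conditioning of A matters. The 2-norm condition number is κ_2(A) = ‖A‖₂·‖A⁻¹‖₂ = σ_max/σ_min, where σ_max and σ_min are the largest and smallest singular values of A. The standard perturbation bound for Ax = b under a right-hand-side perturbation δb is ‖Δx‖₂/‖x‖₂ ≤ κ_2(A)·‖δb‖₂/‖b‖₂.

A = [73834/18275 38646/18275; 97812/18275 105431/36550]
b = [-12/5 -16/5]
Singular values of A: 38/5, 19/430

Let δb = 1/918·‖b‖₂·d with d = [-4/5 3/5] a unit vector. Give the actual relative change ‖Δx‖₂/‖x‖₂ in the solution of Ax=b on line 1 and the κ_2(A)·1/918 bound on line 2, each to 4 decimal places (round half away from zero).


0.1874
0.1874

σ_max = 38/5, σ_min = 19/430
κ = σ_max/σ_min = (38/5)/(19/430) = 172.0000
worst-case relative error ≤ 172.0000 × 1/918 = 0.1874
solve Ax = b  →  x = [-0.4644 -0.2477]
2-norm of b is 4.0000; of x, 0.5263
Δx = A⁻¹·δb where δb = 1/918·4.0000·d; ‖Δx‖ = 0.0986
realised ‖Δx‖/‖x‖ = 0.1874
realised/bound = 1 exactly: the bound is attained for this b and d


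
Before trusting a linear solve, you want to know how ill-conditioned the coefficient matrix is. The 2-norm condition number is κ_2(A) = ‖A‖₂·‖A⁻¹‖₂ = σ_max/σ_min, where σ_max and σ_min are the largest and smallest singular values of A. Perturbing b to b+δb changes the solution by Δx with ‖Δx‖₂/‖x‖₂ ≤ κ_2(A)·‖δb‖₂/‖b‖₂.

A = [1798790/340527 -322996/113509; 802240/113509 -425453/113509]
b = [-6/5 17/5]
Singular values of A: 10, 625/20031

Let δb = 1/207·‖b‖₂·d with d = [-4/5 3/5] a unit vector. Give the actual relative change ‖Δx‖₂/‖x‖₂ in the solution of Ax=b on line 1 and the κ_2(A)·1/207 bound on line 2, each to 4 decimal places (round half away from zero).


σ_max = 10, σ_min = 625/20031
condition number: 10 ÷ (625/20031) = 320.4960
worst-case relative error ≤ 320.4960 × 1/207 = 1.5483
solve Ax = b  →  x = [45.4230 84.7431]
‖b‖ = 3.6056, ‖x‖ = 96.1490
δb = ε·‖b‖·d = [-0.0139 0.0105]; solving A·Δx = δb gives ‖Δx‖ = 0.5582
relative error = 0.0058
so the bound overstates the realised error by a factor of ≈ 266.6694 (computed from the unrounded values)

0.0058
1.5483


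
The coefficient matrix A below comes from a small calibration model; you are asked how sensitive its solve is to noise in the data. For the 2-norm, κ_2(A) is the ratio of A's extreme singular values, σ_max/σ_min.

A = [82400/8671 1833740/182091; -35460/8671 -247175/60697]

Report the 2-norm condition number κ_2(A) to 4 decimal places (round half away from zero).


90.5625

form AᵀA = [47616400/444889 1049672500/9342669; 1049672500/9342669 23150661025/196196049] with trace 52496425/233289 and determinant 160000/25921
λ_max, λ_min = (52496425/233289 ± √2754530893140625/54423757521)/2 = 225, 6400/233289
so κ_2 = √(225 / (6400/233289)) = 90.5625


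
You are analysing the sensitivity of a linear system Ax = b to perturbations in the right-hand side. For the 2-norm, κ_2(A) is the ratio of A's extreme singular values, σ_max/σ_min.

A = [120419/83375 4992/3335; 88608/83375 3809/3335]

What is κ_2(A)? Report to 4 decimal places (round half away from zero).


form AᵀA = [30830501/9588125 6473376/1917625; 6473376/1917625 271921/76705] with trace 2235194/330625 and determinant 28561/8265625
λ_max, λ_min = (2235194/330625 ± √4994581340736/109312890625)/2 = 169/25, 169/330625
σ_max=√(169/25)=(13/5), σ_min=√(169/330625)=(13/575) → κ = 115.0000

115.0000


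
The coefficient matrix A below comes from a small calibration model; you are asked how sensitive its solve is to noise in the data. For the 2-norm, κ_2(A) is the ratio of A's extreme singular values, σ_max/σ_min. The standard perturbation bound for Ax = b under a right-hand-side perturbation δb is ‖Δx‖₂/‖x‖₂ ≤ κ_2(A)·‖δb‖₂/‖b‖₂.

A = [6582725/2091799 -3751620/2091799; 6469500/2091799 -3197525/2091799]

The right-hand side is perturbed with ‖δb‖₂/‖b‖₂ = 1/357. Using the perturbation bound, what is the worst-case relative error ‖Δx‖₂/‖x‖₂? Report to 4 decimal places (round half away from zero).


form AᵀA = [101292150625/5202881161 -53962272000/5202881161; -53962272000/5202881161 28892769025/5202881161] with trace 450466850/18003049 and determinant 9765625/18003049
λ_max, λ_min = (450466850/18003049 ± √202217138847360000/324109773296401)/2 = 25, 390625/18003049
σ_max=√25=5, σ_min=√(390625/18003049)=(625/4243) → κ = 33.9440
perturbation bound = 33.9440·1/357 = 0.0951

0.0951


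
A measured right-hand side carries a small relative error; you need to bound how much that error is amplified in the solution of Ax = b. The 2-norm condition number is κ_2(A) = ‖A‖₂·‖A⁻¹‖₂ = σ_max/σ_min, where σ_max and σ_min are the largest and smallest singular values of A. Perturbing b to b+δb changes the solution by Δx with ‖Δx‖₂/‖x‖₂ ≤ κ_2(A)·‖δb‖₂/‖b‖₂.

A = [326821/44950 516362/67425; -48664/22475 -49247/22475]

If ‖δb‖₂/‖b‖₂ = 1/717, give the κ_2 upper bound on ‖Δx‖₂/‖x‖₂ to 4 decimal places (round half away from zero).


0.2594

form AᵀA = [186055529/3232804 146509825/2424603; 146509825/2424603 461531389/7273809] with trace 4186237/34596 and determinant 14641/34596
solving λ² − 4186237/34596·λ + 14641/34596 = 0 gives λ = 121, 121/34596
so κ_2 = √(121 / (121/34596)) = 186.0000
κ_2(A)·‖δb‖/‖b‖ = 0.2594


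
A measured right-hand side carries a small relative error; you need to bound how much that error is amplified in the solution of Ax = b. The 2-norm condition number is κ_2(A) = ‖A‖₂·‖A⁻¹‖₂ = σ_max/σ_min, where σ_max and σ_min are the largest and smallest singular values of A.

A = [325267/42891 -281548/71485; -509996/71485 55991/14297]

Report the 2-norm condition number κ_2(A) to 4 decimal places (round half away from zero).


87.0000

M = AᵀA = [5928452809/54686025 -210753664/3645735; -210753664/3645735 187448369/6076225]. tr(M)=5270234/37845, det(M)=12117361/4730625
λ_max, λ_min = (5270234/37845 ± √694017295147264/35806100625)/2 = 3481/25, 3481/189225
so κ_2 = √((3481/25) / (3481/189225)) = 87.0000


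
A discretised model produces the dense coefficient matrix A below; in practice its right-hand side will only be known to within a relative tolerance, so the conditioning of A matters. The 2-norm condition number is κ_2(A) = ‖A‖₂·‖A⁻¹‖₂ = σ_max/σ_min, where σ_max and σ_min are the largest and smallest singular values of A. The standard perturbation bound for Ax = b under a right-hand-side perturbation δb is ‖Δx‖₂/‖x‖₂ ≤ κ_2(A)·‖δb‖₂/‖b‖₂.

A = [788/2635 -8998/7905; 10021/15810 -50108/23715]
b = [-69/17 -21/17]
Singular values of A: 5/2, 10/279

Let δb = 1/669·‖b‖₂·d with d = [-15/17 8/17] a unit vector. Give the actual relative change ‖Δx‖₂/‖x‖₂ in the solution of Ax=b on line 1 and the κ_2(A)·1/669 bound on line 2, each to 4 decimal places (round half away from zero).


0.0021
0.1043

σ_max = 5/2, σ_min = 10/279
condition number: (5/2) ÷ (10/279) = 69.7500
worst-case relative error ≤ 69.7500 × 1/669 = 0.1043
solve Ax = b  →  x = [80.0160 24.5880]
‖b‖ = 4.2426, ‖x‖ = 83.7086
re-solving with b+δb shifts x by Δx of norm 0.1769
dividing the unrounded norms, ‖Δx‖/‖x‖ = 0.0021
tightness: 0.0021 against a bound of 0.1043 (unrounded ratio ≈ 0.0203)


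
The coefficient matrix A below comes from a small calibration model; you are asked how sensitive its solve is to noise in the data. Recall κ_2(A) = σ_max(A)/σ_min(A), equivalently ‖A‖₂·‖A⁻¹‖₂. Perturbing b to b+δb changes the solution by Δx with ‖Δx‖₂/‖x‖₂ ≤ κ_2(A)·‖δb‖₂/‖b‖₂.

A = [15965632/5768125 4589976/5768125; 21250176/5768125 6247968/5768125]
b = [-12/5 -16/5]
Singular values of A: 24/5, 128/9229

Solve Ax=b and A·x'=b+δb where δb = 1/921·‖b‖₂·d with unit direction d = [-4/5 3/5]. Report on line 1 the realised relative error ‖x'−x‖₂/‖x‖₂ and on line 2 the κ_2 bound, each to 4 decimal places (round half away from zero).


largest singular value 24/5, smallest 128/9229
condition number: (24/5) ÷ (128/9229) = 346.0875
worst-case relative error ≤ 346.0875 × 1/921 = 0.3758
solve Ax = b  →  x = [-0.8000 -0.2333]
‖b‖ = 4.0000, ‖x‖ = 0.8333
Δx = A⁻¹·δb where δb = 1/921·4.0000·d; ‖Δx‖ = 0.3131
dividing the unrounded norms, ‖Δx‖/‖x‖ = 0.3758
realised/bound = 1 exactly: the bound is attained for this b and d

0.3758
0.3758


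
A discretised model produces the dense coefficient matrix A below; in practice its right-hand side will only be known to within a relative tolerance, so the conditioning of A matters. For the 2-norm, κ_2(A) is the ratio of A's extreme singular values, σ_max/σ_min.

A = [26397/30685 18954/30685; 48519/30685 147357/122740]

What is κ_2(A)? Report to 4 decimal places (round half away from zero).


90.2500

M = AᵀA = [2111346/651605 6332823/2606420; 6332823/2606420 19004949/10425680]. tr(M)=10557297/2085136, det(M)=6561/2085136
solving λ² − 10557297/2085136·λ + 6561/2085136 = 0 gives λ = 81/16, 81/130321
so κ_2 = √((81/16) / (81/130321)) = 90.2500


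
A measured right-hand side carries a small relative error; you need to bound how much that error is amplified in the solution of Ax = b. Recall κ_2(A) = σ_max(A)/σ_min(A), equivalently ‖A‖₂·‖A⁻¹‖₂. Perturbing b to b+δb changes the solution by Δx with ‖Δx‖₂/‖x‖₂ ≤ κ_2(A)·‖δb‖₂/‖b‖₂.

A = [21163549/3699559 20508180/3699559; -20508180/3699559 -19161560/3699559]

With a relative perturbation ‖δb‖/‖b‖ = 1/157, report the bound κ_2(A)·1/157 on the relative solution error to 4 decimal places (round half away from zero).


0.7005

M = AᵀA = [1032676876561/16274360041 983346722820/16274360041; 983346722820/16274360041 936683506000/16274360041]. tr(M)=2341688921/19351201, det(M)=23425600/19351201
char-poly roots: 121 and 193600/19351201
κ = σ_max/σ_min = 11/(440/4399) = 109.9750
perturbation bound = 109.9750·1/157 = 0.7005


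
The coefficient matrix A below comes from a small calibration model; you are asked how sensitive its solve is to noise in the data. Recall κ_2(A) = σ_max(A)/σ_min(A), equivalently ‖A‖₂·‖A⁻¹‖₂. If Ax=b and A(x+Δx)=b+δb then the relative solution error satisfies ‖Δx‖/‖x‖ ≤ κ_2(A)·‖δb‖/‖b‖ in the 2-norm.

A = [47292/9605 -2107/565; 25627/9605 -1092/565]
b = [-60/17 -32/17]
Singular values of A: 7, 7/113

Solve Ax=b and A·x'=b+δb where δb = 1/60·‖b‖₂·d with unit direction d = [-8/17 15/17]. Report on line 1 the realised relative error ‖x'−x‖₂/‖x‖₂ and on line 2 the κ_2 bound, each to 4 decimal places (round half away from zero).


1.8833
1.8833

largest singular value 7, smallest 7/113
condition number: 7 ÷ (7/113) = 113.0000
worst-case relative error ≤ 113.0000 × 1/60 = 1.8833
solve Ax = b  →  x = [-0.4571 0.3429]
2-norm of b is 4.0000; of x, 0.5714
re-solving with b+δb shifts x by Δx of norm 1.0762
dividing the unrounded norms, ‖Δx‖/‖x‖ = 1.8833
so the bound is sharp here: realised error equals the bound


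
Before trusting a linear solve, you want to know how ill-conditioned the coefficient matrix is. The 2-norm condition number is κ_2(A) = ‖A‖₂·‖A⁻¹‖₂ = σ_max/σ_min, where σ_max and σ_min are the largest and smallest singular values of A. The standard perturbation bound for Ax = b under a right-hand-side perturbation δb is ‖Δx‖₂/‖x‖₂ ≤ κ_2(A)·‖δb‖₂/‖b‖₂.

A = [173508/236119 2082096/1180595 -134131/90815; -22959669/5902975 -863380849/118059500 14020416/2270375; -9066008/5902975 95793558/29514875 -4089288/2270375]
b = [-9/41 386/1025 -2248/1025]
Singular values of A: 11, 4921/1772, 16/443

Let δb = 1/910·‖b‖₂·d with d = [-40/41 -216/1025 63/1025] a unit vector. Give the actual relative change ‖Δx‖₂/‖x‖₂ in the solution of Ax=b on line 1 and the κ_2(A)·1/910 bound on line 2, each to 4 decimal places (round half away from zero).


largest singular value 11, smallest 16/443
condition number: 11 ÷ (16/443) = 304.5625
perturbation bound = 304.5625·1/910 = 0.3347
solve Ax = b  →  x = [0.6368 -0.3441 0.0545]
2-norm of b is 2.2361; of x, 0.7259
re-solving with b+δb shifts x by Δx of norm 0.0680
realised ‖Δx‖/‖x‖ = 0.0937
tightness: 0.0937 against a bound of 0.3347 (unrounded ratio ≈ 0.2800)

0.0937
0.3347


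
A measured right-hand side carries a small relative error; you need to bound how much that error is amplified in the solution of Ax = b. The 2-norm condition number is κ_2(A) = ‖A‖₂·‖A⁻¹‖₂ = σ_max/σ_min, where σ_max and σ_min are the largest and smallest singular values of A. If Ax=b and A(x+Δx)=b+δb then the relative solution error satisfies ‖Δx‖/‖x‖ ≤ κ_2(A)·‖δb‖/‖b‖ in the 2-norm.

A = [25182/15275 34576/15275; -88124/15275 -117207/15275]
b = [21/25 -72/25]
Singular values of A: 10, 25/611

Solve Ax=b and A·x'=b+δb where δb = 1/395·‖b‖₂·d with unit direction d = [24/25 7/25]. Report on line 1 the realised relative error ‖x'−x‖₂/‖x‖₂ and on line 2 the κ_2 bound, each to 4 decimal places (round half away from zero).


from the listed singular values, σ₁ = 10, σ_n = 25/611
κ_2(A) = 10 / (25/611) = 244.4000
bound on ‖Δx‖/‖x‖: κ·ε = 244.4000·1/395 = 0.6187
solve Ax = b  →  x = [0.1800 0.2400]
2-norm of b is 3.0000; of x, 0.3000
with δb = [0.0073 0.0021], A·Δx = δb → ‖Δx‖ = 0.1856
dividing the unrounded norms, ‖Δx‖/‖x‖ = 0.6187
tightness: 0.6187 against a bound of 0.6187; the bound is attained (ratio 1)

0.6187
0.6187


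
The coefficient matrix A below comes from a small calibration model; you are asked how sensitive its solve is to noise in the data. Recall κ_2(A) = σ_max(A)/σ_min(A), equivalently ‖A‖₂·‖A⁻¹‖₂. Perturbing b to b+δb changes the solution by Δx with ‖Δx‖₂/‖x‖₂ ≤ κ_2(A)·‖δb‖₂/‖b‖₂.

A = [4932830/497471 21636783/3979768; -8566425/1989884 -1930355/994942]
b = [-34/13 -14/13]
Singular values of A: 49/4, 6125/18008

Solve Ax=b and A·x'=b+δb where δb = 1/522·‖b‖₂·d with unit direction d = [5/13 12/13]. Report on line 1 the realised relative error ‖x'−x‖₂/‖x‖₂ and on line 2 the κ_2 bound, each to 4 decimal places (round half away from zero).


σ_max = 49/4, σ_min = 6125/18008
κ_2(A) = (49/4) / (6125/18008) = 36.0160
κ_2(A)·‖δb‖/‖b‖ = 0.0690
solve Ax = b  →  x = [2.6231 -5.2652]
2-norm of b is 2.8284; of x, 5.8824
re-solving with b+δb shifts x by Δx of norm 0.0159
dividing the unrounded norms, ‖Δx‖/‖x‖ = 0.0027
so the bound overstates the realised error by a factor of ≈ 25.4770 (computed from the unrounded values)

0.0027
0.0690


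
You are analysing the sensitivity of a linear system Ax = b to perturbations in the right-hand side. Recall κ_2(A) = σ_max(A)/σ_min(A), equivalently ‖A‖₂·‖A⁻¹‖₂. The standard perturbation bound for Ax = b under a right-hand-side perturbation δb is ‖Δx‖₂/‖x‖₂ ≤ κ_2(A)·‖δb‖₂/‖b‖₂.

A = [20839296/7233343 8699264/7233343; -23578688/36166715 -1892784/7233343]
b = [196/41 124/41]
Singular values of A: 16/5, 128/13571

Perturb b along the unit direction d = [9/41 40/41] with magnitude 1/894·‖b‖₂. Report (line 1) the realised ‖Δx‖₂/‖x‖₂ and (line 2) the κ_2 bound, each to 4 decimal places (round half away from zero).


0.0016
0.3795

from the listed singular values, σ₁ = 16/5, σ_n = 128/13571
condition number: (16/5) ÷ (128/13571) = 339.2750
worst-case relative error ≤ 339.2750 × 1/894 = 0.3795
solve Ax = b  →  x = [-161.9591 391.9519]
‖b‖ = 5.6569, ‖x‖ = 424.0956
re-solving with b+δb shifts x by Δx of norm 0.6709
dividing the unrounded norms, ‖Δx‖/‖x‖ = 0.0016
tightness: 0.0016 against a bound of 0.3795 (unrounded ratio ≈ 0.0042)


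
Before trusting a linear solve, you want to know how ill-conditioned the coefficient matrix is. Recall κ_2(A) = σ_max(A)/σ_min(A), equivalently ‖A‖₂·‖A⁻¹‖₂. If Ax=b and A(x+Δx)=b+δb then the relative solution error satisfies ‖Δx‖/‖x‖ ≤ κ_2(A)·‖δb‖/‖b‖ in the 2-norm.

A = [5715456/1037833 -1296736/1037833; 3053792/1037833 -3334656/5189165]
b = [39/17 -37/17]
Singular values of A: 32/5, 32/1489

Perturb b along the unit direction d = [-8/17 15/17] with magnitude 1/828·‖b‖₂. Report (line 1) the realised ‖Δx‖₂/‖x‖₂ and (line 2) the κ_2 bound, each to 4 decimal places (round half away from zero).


0.0013
0.3597

largest singular value 32/5, smallest 32/1489
κ_2(A) = (32/5) / (32/1489) = 297.8000
worst-case relative error ≤ 297.8000 × 1/828 = 0.3597
solve Ax = b  →  x = [-30.4901 -136.2233]
‖b‖₂ = 3.1623 and ‖x‖₂ = 139.5938
Δx = A⁻¹·δb where δb = 1/828·3.1623·d; ‖Δx‖ = 0.1777
realised ‖Δx‖/‖x‖ = 0.0013
so the bound overstates the realised error by a factor of ≈ 282.5181 (computed from the unrounded values)


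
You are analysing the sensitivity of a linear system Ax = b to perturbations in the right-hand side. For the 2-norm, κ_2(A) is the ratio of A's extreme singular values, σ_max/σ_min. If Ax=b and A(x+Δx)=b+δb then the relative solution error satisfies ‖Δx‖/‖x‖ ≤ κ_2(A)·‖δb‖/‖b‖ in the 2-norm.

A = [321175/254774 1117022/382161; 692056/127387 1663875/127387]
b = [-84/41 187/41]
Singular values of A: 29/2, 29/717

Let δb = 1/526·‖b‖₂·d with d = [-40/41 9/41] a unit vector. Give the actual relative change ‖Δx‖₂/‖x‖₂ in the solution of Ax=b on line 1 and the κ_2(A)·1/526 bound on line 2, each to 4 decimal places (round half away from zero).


0.0032
0.6816

largest singular value 29/2, smallest 29/717
κ_2(A) = (29/2) / (29/717) = 358.5000
worst-case relative error ≤ 358.5000 × 1/526 = 0.6816
solve Ax = b  →  x = [-68.3607 28.7825]
‖b‖ = 5.0000, ‖x‖ = 74.1729
re-solving with b+δb shifts x by Δx of norm 0.2350
realised ‖Δx‖/‖x‖ = 0.0032
tightness: 0.0032 against a bound of 0.6816 (unrounded ratio ≈ 0.0046)


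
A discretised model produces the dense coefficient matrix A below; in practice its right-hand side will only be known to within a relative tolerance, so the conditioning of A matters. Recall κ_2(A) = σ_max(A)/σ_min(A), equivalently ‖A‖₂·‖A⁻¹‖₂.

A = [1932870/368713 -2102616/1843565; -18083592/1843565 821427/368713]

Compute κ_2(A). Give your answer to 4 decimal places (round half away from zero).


264.5000

M = AᵀA = [1454726507076/11760318025 -65461709736/2352063605; -65461709736/2352063605 73666269729/11760318025]. tr(M)=181843281/1399205, det(M)=42224004/174900625
solving λ² − 181843281/1399205·λ + 42224004/174900625 = 0 gives λ = 3249/25, 12996/6996025
σ_max=√(3249/25)=(57/5), σ_min=√(12996/6996025)=(114/2645) → κ = 264.5000


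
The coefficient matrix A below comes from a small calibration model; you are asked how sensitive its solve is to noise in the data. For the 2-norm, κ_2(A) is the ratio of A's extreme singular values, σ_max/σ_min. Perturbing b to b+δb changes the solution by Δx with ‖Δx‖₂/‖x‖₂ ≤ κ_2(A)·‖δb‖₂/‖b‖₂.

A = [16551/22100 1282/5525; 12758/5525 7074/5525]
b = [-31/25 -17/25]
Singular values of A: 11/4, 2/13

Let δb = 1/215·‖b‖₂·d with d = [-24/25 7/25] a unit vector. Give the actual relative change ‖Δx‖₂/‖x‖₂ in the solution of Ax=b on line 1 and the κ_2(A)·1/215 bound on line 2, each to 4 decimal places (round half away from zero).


from the listed singular values, σ₁ = 11/4, σ_n = 2/13
condition number: (11/4) ÷ (2/13) = 17.8750
bound on ‖Δx‖/‖x‖: κ·ε = 17.8750·1/215 = 0.0831
solve Ax = b  →  x = [-3.3797 5.5642]
2-norm of b is 1.4142; of x, 6.5102
δb = ε·‖b‖·d = [-0.0063 0.0018]; solving A·Δx = δb gives ‖Δx‖ = 0.0428
realised ‖Δx‖/‖x‖ = 0.0066
so the bound overstates the realised error by a factor of ≈ 12.6593 (computed from the unrounded values)

0.0066
0.0831


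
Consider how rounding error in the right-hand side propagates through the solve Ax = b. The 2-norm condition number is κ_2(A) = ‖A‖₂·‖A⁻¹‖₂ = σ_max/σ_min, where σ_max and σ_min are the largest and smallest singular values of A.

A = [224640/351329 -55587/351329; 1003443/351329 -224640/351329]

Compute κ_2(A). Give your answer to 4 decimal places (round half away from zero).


AᵀA = [629007129/73427761 -141523200/73427761; -141523200/73427761 31857849/73427761]; tr = 393138/43681, det = 81/43681
char-poly roots: 9 and 9/43681
κ = σ_max/σ_min = 3/(3/209) = 209.0000

209.0000


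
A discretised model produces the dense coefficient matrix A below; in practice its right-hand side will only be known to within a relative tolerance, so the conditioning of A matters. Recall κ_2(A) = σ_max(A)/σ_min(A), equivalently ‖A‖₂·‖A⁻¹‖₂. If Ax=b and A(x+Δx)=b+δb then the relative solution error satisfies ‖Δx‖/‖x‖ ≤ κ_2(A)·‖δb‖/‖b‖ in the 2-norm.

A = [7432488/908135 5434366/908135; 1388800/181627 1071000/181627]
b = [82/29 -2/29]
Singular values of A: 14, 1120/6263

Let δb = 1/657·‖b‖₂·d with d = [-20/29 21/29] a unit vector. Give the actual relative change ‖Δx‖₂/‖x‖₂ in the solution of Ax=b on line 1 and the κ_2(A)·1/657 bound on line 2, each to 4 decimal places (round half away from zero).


0.0022
0.1192

from the listed singular values, σ₁ = 14, σ_n = 1120/6263
κ_2(A) = 14 / (1120/6263) = 78.2875
worst-case relative error ≤ 78.2875 × 1/657 = 0.1192
solve Ax = b  →  x = [6.8246 -8.8614]
2-norm of b is 2.8284; of x, 11.1848
re-solving with b+δb shifts x by Δx of norm 0.0241
relative error = 0.0022
realised/bound (from unrounded values) ≈ 0.0181


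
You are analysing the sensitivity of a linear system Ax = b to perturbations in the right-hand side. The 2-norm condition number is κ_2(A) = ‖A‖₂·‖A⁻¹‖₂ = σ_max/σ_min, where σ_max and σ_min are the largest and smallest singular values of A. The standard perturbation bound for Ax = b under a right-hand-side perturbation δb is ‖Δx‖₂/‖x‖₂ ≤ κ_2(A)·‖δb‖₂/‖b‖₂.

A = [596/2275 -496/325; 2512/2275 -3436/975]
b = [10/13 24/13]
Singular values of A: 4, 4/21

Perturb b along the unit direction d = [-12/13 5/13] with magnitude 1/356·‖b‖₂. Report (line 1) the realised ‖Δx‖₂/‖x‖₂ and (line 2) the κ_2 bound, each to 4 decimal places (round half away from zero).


0.0590
0.0590

σ_max = 4, σ_min = 4/21
κ = σ_max/σ_min = 4/(4/21) = 21.0000
κ_2(A)·‖δb‖/‖b‖ = 0.0590
solve Ax = b  →  x = [0.1400 -0.4800]
‖b‖ = 2.0000, ‖x‖ = 0.5000
Δx = A⁻¹·δb where δb = 1/356·2.0000·d; ‖Δx‖ = 0.0295
realised ‖Δx‖/‖x‖ = 0.0590
so the bound is sharp here: realised error equals the bound


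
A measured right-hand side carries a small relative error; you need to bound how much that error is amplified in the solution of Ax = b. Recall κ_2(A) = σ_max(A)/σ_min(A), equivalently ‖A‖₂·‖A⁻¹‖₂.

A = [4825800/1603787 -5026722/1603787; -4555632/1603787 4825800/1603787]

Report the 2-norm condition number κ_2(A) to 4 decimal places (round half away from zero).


form AᵀA = [52368761664/3058421809 -54985165200/3058421809; -54985165200/3058421809 57736361124/3058421809] with trace 130921668/3636649 and determinant 82944/3636649
char-poly roots: 36 and 2304/3636649
κ = σ_max/σ_min = 6/(48/1907) = 238.3750

238.3750


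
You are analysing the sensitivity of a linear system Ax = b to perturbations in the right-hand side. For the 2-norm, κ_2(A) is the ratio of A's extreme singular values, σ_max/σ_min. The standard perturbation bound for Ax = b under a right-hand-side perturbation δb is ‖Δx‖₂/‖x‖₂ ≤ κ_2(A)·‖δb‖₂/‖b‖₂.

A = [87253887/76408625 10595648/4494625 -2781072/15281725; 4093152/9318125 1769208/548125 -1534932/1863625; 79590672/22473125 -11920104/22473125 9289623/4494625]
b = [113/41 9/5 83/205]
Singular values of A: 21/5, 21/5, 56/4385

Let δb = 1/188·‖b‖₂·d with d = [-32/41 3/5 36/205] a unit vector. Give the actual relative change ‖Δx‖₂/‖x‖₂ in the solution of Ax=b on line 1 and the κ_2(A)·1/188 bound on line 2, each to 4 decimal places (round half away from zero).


largest singular value 21/5, smallest 56/4385
κ_2(A) = (21/5) / (56/4385) = 328.8750
perturbation bound = 328.8750·1/188 = 1.7493
solve Ax = b  →  x = [35.6790 -21.2393 -66.3922]
2-norm of b is 3.3166; of x, 78.3072
re-solving with b+δb shifts x by Δx of norm 1.3814
realised ‖Δx‖/‖x‖ = 0.0176
realised/bound (from unrounded values) ≈ 0.0101

0.0176
1.7493


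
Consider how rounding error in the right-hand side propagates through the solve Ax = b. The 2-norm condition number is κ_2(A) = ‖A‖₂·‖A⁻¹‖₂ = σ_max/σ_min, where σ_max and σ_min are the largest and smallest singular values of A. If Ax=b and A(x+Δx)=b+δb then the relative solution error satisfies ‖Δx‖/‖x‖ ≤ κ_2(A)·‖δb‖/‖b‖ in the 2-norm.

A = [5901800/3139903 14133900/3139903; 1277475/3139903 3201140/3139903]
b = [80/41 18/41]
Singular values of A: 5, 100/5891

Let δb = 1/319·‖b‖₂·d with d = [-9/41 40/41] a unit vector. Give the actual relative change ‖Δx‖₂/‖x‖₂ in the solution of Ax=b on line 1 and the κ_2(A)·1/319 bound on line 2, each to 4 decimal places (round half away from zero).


0.9234
0.9234

largest singular value 5, smallest 100/5891
κ = σ_max/σ_min = 5/(100/5891) = 294.5500
κ_2(A)·‖δb‖/‖b‖ = 0.9234
solve Ax = b  →  x = [0.1538 0.3692]
2-norm of b is 2.0000; of x, 0.4000
δb = ε·‖b‖·d = [-0.0014 0.0061]; solving A·Δx = δb gives ‖Δx‖ = 0.3693
realised ‖Δx‖/‖x‖ = 0.9234
so the bound is sharp here: realised error equals the bound


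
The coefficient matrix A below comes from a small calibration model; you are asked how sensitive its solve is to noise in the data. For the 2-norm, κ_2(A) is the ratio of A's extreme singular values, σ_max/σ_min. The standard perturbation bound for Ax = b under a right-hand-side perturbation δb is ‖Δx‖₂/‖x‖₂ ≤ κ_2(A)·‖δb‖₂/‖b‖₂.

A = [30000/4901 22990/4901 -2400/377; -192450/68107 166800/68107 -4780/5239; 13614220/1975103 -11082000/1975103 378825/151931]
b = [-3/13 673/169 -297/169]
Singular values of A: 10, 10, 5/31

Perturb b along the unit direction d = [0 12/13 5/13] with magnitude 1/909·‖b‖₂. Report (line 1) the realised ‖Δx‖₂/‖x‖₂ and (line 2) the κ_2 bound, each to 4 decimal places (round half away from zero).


largest singular value 10, smallest 5/31
condition number: 10 ÷ (5/31) = 62.0000
perturbation bound = 62.0000·1/909 = 0.0682
solve Ax = b  →  x = [4.6846 12.0231 13.4000]
2-norm of b is 4.3589; of x, 18.6027
δb = ε·‖b‖·d = [0.0000 0.0044 0.0018]; solving A·Δx = δb gives ‖Δx‖ = 0.0297
relative error = 0.0016
realised/bound (from unrounded values) ≈ 0.0234

0.0016
0.0682


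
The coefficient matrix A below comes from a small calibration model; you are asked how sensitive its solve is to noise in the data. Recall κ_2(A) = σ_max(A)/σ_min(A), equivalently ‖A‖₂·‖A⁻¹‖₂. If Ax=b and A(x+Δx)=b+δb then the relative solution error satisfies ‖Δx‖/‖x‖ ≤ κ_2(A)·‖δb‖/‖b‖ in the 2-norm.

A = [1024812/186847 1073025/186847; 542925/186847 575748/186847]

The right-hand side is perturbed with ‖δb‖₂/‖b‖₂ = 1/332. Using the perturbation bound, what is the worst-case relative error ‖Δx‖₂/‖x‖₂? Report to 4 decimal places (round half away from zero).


M = AᵀA = [4654004121/120802081 4886632800/120802081; 4886632800/120802081 5131032561/120802081]. tr(M)=11635002/143641, det(M)=6561/143641
solving λ² − 11635002/143641·λ + 6561/143641 = 0 gives λ = 81, 81/143641
κ = σ_max/σ_min = 9/(9/379) = 379.0000
κ_2(A)·‖δb‖/‖b‖ = 1.1416

1.1416
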